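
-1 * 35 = -35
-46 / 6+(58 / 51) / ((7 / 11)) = -2099 / 357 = -5.88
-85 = -85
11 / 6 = 1.83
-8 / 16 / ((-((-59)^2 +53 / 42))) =21 / 146255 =0.00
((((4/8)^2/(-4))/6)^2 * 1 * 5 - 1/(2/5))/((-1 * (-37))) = -23035/340992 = -0.07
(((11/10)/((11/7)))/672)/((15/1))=1/14400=0.00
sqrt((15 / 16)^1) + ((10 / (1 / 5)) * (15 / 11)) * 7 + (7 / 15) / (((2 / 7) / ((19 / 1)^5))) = sqrt(15) / 4 + 1334774861 / 330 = 4044773.27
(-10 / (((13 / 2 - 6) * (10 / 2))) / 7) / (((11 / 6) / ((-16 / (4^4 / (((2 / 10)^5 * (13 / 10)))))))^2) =-0.00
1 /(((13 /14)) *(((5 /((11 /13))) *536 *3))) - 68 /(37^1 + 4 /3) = -27716933 /15625740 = -1.77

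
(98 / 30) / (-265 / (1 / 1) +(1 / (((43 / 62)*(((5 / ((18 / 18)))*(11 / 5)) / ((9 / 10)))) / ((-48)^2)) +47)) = 3311 / 54534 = 0.06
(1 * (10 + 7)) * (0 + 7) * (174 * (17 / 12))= 29333.50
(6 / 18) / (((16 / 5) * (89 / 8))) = 5 / 534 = 0.01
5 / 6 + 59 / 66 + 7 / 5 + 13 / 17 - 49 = -42176 / 935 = -45.11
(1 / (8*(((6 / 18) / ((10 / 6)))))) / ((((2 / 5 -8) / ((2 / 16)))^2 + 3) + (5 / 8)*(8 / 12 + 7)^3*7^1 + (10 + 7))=3375 / 30715981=0.00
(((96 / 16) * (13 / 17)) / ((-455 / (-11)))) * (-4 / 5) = -264 / 2975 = -0.09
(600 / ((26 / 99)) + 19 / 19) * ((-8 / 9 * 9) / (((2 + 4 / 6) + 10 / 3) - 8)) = 118852 / 13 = 9142.46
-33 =-33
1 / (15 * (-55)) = -1 / 825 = -0.00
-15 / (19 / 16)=-240 / 19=-12.63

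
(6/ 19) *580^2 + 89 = 2020091/ 19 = 106320.58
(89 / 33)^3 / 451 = 704969 / 16207587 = 0.04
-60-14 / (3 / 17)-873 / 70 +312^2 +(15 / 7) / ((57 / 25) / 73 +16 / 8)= 75662029477 / 778470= 97193.25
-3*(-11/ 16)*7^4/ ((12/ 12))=79233/ 16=4952.06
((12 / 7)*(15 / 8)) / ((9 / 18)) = 6.43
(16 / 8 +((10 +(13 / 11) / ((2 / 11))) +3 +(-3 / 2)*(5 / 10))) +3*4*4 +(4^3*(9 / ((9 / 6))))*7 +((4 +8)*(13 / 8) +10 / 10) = 11109 / 4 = 2777.25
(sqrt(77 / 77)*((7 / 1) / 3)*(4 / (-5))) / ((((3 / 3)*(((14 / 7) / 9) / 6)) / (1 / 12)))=-21 / 5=-4.20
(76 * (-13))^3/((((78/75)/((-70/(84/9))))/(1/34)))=3477513000/17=204559588.24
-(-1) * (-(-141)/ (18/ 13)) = 611/ 6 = 101.83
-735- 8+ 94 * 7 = -85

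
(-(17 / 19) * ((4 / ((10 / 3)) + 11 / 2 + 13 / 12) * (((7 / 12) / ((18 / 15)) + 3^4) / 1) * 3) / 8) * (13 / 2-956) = 9827981843 / 48640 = 202055.55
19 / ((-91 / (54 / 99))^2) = 684 / 1002001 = 0.00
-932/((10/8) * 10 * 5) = -1864/125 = -14.91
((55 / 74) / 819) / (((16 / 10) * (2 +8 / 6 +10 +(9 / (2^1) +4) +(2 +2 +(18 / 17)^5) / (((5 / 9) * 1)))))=1952303375 / 108180265072152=0.00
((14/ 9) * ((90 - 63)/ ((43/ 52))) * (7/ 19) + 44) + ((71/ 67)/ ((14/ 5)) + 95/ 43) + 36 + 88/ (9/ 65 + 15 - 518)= 1266530849947/ 12524392678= 101.13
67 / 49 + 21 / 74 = 5987 / 3626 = 1.65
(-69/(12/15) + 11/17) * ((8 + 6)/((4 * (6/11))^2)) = -251.76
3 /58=0.05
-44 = -44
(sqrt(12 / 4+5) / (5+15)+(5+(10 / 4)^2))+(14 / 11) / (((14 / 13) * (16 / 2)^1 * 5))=sqrt(2) / 10+4963 / 440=11.42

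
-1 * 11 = -11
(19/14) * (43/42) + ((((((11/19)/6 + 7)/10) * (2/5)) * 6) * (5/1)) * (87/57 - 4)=-19.68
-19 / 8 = -2.38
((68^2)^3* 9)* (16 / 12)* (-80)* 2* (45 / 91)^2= -384396772442112000 / 8281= -46419124796777.20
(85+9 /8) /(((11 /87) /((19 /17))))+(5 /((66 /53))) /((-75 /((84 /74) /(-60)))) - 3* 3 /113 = 1071297032407 /1407324600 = 761.23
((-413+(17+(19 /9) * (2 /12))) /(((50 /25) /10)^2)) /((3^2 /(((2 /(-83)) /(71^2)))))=534125 /101671929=0.01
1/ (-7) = -1/ 7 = -0.14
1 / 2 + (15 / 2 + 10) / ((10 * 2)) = 11 / 8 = 1.38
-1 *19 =-19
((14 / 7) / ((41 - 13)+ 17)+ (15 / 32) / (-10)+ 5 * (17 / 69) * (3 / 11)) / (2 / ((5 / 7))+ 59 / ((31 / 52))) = 7533899 / 2298713472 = 0.00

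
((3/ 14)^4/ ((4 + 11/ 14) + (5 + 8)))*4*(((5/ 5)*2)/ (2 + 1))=9/ 28469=0.00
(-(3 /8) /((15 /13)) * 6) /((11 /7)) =-273 /220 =-1.24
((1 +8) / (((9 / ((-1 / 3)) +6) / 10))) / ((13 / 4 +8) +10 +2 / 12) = -360 / 1799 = -0.20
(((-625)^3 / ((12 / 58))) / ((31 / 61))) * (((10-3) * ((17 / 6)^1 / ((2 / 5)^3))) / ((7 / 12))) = -917755126953125 / 744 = -1233541837302.59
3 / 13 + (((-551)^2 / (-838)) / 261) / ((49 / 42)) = -109700 / 114387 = -0.96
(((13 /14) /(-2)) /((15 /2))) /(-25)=13 /5250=0.00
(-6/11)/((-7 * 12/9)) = 9/154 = 0.06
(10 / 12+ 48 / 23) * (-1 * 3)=-403 / 46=-8.76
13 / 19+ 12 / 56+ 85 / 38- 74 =-9425 / 133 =-70.86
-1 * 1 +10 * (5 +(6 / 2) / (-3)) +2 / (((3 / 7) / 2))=145 / 3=48.33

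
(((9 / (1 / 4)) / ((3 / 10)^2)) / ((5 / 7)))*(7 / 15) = 784 / 3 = 261.33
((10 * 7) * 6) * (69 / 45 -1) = 224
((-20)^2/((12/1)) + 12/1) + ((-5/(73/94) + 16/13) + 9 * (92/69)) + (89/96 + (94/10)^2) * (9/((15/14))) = 4567369481/5694000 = 802.14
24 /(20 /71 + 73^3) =1704 /27620227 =0.00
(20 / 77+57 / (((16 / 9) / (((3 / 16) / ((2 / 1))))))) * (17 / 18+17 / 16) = 37206727 / 5677056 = 6.55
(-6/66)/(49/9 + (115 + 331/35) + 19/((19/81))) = -315/730774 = -0.00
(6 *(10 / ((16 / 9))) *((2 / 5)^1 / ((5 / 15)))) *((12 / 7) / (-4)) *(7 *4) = -486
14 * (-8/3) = -112/3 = -37.33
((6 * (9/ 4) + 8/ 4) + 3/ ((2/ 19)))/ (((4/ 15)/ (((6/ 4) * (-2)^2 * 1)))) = 990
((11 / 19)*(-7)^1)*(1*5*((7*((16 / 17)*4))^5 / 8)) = -868481981480960 / 26977283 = -32193085.62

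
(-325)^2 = 105625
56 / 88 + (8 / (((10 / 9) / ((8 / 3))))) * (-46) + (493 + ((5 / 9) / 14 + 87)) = -2096491 / 6930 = -302.52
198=198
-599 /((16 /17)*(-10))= 10183 /160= 63.64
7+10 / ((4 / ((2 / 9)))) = 68 / 9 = 7.56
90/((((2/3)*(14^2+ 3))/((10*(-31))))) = -210.30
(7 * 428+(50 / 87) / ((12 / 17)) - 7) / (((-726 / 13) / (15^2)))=-12045.74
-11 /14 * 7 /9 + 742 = 13345 /18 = 741.39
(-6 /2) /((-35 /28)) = 12 /5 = 2.40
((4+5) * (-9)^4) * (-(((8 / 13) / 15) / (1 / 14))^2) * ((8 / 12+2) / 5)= -219469824 / 21125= -10389.10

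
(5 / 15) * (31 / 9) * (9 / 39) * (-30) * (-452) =140120 / 39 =3592.82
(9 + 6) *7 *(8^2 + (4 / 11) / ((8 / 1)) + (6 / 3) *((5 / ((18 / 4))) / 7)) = 446035 / 66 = 6758.11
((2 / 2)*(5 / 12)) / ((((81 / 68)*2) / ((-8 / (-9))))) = 340 / 2187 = 0.16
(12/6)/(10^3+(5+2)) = 2/1007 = 0.00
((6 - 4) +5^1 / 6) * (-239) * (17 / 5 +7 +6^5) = -79090358 / 15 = -5272690.53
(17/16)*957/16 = 16269/256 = 63.55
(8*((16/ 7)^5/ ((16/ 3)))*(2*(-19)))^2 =3572313278644224/ 282475249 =12646464.75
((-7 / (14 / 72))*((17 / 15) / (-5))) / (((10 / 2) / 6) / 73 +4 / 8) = 11169 / 700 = 15.96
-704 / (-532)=176 / 133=1.32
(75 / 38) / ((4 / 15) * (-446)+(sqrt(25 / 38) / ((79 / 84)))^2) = -7021125 / 420443872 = -0.02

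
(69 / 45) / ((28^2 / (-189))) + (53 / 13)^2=1538057 / 94640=16.25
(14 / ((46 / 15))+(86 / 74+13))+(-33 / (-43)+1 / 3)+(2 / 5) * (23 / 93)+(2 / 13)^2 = 19.95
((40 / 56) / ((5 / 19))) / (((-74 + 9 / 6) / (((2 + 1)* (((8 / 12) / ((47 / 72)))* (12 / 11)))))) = -65664 / 524755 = -0.13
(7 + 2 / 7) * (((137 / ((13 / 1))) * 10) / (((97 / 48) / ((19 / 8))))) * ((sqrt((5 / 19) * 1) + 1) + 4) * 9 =3772980 * sqrt(95) / 8827 + 358433100 / 8827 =44772.58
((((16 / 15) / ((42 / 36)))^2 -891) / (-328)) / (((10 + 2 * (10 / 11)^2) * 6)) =131944571 / 3399228000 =0.04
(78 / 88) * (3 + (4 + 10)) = 663 / 44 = 15.07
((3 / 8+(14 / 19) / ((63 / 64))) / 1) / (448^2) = 1537 / 274563072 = 0.00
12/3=4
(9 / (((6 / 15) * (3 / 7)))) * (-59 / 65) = -47.65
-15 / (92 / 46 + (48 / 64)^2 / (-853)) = -204720 / 27287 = -7.50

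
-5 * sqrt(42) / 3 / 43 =-5 * sqrt(42) / 129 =-0.25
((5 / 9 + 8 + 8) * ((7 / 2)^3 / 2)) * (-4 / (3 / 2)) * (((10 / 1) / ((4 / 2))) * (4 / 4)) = -255535 / 54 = -4732.13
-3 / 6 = -1 / 2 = -0.50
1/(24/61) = 61/24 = 2.54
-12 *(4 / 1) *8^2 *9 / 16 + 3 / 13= -22461 / 13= -1727.77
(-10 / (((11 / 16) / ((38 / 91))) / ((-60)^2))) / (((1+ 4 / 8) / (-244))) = 3560448000 / 1001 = 3556891.11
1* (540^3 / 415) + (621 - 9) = 31543596 / 83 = 380043.33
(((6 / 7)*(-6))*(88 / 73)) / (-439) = 3168 / 224329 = 0.01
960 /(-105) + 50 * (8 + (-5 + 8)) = 540.86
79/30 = 2.63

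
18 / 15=6 / 5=1.20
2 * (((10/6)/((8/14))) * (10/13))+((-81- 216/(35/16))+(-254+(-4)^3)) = -673294/1365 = -493.26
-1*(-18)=18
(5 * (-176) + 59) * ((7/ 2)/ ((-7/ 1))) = 821/ 2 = 410.50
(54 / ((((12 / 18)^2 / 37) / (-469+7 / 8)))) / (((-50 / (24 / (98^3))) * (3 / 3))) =2886111 / 2689120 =1.07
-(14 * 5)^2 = -4900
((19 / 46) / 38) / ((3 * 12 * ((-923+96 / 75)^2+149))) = 625 / 1758913689888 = 0.00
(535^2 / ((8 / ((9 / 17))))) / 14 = 2576025 / 1904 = 1352.95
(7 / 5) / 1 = 7 / 5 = 1.40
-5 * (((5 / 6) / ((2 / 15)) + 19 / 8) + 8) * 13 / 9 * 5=-43225 / 72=-600.35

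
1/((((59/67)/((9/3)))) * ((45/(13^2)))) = 12.79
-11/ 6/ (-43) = 11/ 258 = 0.04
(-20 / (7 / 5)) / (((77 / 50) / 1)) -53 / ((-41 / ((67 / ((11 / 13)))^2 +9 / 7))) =1968339696 / 243089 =8097.20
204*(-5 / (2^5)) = -255 / 8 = -31.88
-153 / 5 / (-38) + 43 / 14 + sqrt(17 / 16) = sqrt(17) / 4 + 2578 / 665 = 4.91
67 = 67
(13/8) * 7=91/8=11.38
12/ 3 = 4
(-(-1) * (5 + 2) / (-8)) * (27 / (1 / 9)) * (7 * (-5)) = 7441.88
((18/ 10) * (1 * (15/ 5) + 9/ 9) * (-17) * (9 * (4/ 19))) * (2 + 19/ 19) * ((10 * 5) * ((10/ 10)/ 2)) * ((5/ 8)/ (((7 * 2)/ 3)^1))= -2329.51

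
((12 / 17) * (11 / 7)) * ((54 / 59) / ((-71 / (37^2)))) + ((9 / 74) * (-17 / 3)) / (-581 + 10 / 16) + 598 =49534213152490 / 85636267381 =578.43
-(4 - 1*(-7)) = -11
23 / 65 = 0.35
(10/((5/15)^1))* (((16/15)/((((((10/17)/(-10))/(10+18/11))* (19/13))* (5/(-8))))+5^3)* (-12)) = -133925736/1045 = -128158.60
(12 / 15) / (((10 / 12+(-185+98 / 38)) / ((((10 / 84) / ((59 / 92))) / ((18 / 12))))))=-13984 / 25648539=-0.00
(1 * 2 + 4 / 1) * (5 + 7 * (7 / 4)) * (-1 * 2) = -207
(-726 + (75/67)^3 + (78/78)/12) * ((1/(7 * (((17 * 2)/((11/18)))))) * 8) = -28763723923/1932703038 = -14.88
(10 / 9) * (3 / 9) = 10 / 27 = 0.37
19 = 19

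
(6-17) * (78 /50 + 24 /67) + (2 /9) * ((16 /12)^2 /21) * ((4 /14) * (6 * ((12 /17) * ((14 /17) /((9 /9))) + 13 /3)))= -120706051789 /5763881025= -20.94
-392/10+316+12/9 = 4172/15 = 278.13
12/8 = 3/2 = 1.50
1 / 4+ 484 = 1937 / 4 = 484.25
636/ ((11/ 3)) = 173.45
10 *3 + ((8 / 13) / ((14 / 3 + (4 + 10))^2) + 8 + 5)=219137 / 5096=43.00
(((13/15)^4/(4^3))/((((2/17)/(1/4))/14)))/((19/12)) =3398759/20520000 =0.17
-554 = -554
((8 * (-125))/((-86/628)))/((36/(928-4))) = 24178000/129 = 187426.36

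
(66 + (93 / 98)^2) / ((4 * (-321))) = -214171 / 4110512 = -0.05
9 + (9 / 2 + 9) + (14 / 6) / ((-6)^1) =199 / 9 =22.11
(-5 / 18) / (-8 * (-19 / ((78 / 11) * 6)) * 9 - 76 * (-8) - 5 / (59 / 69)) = -3835 / 8757234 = -0.00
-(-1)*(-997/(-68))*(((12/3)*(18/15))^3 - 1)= 13657903/8500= 1606.81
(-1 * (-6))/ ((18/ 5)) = 5/ 3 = 1.67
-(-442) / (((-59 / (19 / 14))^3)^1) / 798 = -79781 / 11834759496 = -0.00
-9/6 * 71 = -213/2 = -106.50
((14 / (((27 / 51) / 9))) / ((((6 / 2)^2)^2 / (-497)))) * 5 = -591430 / 81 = -7301.60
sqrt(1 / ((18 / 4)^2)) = 2 / 9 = 0.22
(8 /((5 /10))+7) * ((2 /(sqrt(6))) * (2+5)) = 161 * sqrt(6) /3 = 131.46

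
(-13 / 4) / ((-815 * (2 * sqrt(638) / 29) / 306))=1989 * sqrt(638) / 71720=0.70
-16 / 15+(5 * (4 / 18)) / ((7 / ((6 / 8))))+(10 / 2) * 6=6101 / 210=29.05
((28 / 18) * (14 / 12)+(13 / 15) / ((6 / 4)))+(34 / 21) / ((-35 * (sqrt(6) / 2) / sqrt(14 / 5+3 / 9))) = 2.33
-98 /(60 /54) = -88.20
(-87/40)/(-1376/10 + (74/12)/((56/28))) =261/16142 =0.02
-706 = -706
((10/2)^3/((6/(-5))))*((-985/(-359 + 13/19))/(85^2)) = -467875/11805072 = -0.04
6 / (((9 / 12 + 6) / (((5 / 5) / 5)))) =8 / 45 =0.18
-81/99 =-0.82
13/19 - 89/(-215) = 4486/4085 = 1.10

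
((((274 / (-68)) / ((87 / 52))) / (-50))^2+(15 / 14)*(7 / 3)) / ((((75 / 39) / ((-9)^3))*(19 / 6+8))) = -21614184571473 / 254441921875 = -84.95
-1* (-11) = 11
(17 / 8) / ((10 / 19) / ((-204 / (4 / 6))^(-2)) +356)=323 / 7544992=0.00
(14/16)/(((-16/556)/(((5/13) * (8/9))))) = -4865/468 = -10.40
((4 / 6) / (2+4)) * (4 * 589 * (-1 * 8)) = -18848 / 9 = -2094.22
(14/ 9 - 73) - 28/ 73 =-47191/ 657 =-71.83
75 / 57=25 / 19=1.32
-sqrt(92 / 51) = -2 * sqrt(1173) / 51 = -1.34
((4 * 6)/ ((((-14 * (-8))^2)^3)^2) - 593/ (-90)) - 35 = -622625663308913597703257977/ 21914864958076739848765440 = -28.41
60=60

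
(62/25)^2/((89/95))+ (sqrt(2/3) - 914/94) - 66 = -36161183/522875+ sqrt(6)/3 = -68.34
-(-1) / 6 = 1 / 6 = 0.17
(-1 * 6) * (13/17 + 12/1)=-1302/17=-76.59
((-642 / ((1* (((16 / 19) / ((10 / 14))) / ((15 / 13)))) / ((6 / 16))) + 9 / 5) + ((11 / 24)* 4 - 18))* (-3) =21839197 / 29120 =749.97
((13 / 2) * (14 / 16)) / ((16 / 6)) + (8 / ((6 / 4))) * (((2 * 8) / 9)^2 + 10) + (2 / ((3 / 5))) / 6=2266787 / 31104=72.88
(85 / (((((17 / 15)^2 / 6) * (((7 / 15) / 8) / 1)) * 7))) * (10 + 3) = 10530000 / 833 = 12641.06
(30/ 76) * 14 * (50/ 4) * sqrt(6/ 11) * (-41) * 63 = -6780375 * sqrt(66)/ 418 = -131779.97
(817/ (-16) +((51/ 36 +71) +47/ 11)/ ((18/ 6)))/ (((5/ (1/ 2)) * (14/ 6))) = -40391/ 36960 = -1.09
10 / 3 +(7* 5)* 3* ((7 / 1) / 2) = 2225 / 6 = 370.83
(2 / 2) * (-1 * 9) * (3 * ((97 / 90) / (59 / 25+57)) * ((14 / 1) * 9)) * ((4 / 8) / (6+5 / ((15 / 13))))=-39285 / 13144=-2.99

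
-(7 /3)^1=-7 /3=-2.33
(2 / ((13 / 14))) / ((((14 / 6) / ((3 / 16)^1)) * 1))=9 / 52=0.17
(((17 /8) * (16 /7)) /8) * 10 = 85 /14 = 6.07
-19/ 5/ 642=-19/ 3210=-0.01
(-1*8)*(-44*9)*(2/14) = 3168/7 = 452.57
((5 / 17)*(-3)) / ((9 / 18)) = -30 / 17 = -1.76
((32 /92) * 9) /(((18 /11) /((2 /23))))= 88 /529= 0.17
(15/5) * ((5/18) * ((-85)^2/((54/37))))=1336625/324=4125.39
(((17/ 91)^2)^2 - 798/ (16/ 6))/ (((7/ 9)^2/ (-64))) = 106380726925968/ 3360173089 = 31659.30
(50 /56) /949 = 25 /26572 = 0.00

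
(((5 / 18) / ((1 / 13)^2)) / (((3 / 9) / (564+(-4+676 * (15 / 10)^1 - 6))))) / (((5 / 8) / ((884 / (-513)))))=-937011712 / 1539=-608844.52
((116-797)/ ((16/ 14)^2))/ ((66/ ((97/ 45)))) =-1078931/ 63360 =-17.03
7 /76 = 0.09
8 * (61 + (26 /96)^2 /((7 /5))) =984653 /2016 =488.42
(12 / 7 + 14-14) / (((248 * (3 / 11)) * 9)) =11 / 3906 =0.00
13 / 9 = 1.44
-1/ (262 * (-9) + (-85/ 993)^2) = 986049/ 2325096317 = 0.00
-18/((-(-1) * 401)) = -18/401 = -0.04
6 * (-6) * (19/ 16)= -171/ 4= -42.75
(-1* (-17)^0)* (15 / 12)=-5 / 4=-1.25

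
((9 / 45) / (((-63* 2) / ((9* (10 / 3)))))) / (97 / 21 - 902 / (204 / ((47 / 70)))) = -340 / 11783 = -0.03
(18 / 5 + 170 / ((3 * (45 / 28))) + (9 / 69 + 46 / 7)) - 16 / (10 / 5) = 816391 / 21735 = 37.56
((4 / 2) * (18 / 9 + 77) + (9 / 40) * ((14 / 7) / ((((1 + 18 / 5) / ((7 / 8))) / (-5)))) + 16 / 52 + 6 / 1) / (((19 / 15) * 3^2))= 2613335 / 181792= 14.38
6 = 6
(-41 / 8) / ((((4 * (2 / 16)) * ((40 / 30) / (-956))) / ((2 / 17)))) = 29397 / 34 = 864.62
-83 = -83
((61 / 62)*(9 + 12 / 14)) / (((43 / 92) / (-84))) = -2323368 / 1333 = -1742.96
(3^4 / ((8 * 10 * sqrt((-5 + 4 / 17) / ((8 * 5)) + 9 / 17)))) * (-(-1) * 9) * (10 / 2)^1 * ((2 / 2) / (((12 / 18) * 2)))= 729 * sqrt(5270) / 992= 53.35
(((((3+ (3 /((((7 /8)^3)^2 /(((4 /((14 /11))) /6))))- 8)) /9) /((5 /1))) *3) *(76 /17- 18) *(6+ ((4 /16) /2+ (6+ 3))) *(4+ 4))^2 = 5242837745525281924 /196006468053361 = 26748.29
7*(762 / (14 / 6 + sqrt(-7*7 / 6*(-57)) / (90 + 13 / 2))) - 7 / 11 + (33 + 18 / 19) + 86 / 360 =2119.66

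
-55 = -55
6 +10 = 16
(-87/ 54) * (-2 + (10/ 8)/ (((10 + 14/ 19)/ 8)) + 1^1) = 203/ 1836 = 0.11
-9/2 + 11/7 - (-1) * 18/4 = 11/7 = 1.57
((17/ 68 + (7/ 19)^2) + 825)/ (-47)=-1191857/ 67868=-17.56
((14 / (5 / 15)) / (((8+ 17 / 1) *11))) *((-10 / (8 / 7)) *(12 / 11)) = -1.46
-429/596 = -0.72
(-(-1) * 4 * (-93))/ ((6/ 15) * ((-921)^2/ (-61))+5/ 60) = 1361520/ 20357479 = 0.07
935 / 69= 13.55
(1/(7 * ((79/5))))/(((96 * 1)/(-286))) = -715/26544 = -0.03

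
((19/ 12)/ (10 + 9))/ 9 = 1/ 108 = 0.01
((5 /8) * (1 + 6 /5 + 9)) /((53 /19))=133 /53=2.51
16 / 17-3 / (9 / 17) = -241 / 51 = -4.73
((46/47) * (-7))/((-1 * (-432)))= -161/10152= -0.02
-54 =-54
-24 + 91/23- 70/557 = -20.17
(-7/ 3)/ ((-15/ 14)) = 98/ 45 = 2.18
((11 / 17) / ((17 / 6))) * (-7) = -462 / 289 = -1.60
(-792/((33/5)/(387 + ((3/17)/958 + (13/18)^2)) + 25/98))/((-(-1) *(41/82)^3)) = -288565319306880/12393977983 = -23282.70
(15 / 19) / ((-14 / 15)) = -225 / 266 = -0.85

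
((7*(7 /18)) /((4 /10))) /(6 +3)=245 /324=0.76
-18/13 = -1.38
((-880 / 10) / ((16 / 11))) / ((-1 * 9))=121 / 18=6.72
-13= -13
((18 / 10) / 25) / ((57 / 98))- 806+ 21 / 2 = -3778037 / 4750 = -795.38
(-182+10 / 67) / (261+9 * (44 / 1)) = -12184 / 44019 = -0.28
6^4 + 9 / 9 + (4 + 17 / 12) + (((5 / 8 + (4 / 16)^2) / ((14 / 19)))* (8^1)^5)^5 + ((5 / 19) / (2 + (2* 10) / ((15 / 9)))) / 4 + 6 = 204736868526640650523791001537 / 7663992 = 26714128684716874772806.52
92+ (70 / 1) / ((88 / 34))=2619 / 22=119.05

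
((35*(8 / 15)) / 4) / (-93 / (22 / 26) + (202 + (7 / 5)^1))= 385 / 7713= 0.05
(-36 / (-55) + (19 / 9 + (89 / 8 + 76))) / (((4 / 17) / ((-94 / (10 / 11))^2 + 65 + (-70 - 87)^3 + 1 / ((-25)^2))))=-1474326309.95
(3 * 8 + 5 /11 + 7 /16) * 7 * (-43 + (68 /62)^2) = -1231801389 /169136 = -7282.90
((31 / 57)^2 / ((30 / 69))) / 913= 22103 / 29663370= 0.00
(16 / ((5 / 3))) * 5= 48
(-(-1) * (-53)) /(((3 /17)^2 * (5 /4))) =-61268 /45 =-1361.51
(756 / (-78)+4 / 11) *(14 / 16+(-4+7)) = -20677 / 572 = -36.15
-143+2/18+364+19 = 2161/9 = 240.11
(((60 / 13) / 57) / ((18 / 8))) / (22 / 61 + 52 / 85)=207400 / 5604183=0.04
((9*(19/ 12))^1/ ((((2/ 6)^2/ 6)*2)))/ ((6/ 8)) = 513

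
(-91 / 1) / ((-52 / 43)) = 301 / 4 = 75.25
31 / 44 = 0.70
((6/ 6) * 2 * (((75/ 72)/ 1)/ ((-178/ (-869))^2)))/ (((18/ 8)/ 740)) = 16330.80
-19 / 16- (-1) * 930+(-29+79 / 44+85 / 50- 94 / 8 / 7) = 5554037 / 6160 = 901.63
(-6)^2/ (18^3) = 1/ 162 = 0.01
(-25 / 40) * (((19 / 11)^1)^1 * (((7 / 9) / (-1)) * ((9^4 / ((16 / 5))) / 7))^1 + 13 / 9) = 3105035 / 12672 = 245.03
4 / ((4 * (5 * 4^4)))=1 / 1280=0.00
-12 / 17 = -0.71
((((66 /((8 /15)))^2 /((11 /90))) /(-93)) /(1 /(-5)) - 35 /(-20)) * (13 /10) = 21723767 /2480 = 8759.58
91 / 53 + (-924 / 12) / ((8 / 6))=-11879 / 212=-56.03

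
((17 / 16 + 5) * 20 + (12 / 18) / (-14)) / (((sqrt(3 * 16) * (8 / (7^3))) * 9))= 498869 * sqrt(3) / 10368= 83.34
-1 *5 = -5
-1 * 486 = -486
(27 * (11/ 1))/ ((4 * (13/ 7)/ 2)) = 79.96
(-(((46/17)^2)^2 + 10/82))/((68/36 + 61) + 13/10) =-16559397090/19782533497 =-0.84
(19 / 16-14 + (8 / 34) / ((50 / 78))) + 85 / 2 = 30.05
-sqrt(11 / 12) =-sqrt(33) / 6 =-0.96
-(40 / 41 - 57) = 2297 / 41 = 56.02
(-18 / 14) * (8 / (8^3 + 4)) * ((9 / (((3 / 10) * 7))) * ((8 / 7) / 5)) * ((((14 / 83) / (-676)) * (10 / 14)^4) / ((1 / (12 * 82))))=88560000 / 70961288489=0.00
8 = 8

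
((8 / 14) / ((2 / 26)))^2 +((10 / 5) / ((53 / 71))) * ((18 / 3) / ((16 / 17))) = 750677 / 10388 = 72.26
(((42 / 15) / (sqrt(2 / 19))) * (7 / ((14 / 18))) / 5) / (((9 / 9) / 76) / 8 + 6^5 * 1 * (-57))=-0.00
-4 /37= -0.11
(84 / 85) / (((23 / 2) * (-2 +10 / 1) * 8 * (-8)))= -0.00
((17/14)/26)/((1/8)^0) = 17/364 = 0.05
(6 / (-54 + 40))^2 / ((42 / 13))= 39 / 686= 0.06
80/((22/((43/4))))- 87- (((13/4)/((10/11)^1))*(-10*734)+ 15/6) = 288091/11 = 26190.09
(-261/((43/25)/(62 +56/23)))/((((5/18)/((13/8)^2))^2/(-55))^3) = 3187220096386507275314099451/2654826659840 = 1200537927616936.52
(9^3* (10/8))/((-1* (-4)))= 3645/16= 227.81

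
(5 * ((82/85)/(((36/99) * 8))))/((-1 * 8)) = -451/2176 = -0.21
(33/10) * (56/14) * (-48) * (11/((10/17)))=-296208/25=-11848.32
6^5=7776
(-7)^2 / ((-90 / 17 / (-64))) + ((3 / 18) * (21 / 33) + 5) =591487 / 990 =597.46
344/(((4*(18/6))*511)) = 86/1533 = 0.06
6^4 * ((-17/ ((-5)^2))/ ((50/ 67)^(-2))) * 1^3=-2203200/ 4489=-490.80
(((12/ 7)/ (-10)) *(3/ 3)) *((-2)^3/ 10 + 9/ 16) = 57/ 1400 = 0.04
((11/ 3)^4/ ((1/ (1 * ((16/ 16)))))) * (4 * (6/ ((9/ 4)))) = 468512/ 243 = 1928.03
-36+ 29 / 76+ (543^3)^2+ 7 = 25632972850442020.38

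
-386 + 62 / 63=-24256 / 63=-385.02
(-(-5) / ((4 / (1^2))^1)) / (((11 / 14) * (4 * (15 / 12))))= 7 / 22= 0.32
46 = 46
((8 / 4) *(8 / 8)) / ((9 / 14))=28 / 9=3.11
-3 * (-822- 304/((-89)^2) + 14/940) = 9180859719/3722870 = 2466.07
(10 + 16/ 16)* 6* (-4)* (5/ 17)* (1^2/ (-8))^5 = 165/ 69632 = 0.00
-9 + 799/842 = -6779/842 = -8.05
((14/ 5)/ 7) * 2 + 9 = 9.80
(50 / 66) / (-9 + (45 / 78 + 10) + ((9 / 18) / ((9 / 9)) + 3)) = 0.15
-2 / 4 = -1 / 2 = -0.50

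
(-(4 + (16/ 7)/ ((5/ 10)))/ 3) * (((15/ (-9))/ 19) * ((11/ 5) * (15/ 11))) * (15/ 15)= 100/ 133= 0.75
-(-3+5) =-2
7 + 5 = 12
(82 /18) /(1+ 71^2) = 41 /45378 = 0.00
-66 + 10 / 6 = -64.33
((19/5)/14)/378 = 19/26460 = 0.00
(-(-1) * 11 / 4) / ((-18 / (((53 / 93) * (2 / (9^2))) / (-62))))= 0.00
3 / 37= 0.08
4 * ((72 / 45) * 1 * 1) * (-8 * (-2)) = 512 / 5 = 102.40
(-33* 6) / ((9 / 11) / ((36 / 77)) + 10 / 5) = -52.80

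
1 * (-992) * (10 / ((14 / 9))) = -44640 / 7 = -6377.14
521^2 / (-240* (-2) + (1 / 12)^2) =39087504 / 69121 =565.49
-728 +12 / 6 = -726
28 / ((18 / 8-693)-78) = -112 / 3075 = -0.04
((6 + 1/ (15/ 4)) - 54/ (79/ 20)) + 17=9.60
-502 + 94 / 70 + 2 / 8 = -70057 / 140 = -500.41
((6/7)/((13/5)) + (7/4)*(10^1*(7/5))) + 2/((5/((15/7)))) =4675/182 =25.69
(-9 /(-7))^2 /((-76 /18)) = -0.39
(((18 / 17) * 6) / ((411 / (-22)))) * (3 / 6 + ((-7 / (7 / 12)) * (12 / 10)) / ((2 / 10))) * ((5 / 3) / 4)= 23595 / 2329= 10.13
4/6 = 2/3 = 0.67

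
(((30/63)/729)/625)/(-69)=-2/132040125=-0.00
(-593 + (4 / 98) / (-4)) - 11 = -59193 / 98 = -604.01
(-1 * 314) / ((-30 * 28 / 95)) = 2983 / 84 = 35.51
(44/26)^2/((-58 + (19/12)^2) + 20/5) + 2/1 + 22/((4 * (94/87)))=1657326107/235589380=7.03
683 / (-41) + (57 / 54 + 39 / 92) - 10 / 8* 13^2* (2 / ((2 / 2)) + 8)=-72230449 / 33948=-2127.68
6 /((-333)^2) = 2 /36963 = 0.00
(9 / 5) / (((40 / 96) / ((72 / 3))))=2592 / 25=103.68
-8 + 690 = 682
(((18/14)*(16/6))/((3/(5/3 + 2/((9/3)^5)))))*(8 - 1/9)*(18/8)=57794/1701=33.98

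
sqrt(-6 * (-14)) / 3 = 2 * sqrt(21) / 3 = 3.06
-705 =-705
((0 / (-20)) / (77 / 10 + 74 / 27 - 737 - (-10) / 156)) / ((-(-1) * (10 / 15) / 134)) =0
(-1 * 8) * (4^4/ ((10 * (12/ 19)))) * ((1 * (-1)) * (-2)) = -9728/ 15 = -648.53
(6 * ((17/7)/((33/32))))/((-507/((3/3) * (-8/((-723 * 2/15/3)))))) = -0.01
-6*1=-6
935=935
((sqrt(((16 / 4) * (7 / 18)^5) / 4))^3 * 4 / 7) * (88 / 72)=0.00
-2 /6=-1 /3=-0.33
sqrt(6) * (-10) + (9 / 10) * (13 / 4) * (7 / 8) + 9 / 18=-21.44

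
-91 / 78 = -7 / 6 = -1.17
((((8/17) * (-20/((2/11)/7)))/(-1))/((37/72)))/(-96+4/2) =-221760/29563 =-7.50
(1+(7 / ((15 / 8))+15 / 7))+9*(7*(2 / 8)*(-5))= -30187 / 420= -71.87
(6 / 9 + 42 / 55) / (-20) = -59 / 825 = -0.07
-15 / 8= -1.88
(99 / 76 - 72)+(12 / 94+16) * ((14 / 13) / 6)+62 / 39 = -3074663 / 46436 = -66.21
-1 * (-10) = 10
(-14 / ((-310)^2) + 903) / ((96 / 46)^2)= 22952856647 / 110707200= 207.33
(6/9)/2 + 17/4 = 55/12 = 4.58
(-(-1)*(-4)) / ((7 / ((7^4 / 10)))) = -686 / 5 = -137.20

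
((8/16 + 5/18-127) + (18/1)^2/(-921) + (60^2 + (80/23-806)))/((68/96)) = 3770.69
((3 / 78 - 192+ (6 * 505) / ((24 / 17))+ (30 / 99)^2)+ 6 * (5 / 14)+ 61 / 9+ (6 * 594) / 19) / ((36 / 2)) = 16199403371 / 135567432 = 119.49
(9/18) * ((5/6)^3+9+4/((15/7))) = 12361/2160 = 5.72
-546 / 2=-273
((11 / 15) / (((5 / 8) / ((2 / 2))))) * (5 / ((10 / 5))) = 44 / 15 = 2.93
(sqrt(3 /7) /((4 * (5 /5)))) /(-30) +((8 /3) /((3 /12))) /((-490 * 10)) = -sqrt(21) /840-8 /3675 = -0.01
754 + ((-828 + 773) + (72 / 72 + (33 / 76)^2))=4044289 / 5776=700.19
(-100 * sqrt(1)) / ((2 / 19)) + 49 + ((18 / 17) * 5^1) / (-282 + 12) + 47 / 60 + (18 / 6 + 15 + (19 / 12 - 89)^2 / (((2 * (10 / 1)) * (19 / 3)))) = -254857007 / 310080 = -821.91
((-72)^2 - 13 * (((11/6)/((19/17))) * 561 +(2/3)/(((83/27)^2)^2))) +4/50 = -305638288228629/45085404950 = -6779.10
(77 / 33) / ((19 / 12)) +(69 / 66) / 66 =1.49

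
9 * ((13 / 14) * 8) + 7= 73.86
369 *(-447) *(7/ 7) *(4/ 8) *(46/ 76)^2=-87254847/ 2888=-30212.90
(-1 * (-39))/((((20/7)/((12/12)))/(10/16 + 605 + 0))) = 8266.78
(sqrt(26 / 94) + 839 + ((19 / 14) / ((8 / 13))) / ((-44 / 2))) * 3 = 3 * sqrt(611) / 47 + 6201147 / 2464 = 2518.28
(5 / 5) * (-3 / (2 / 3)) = -9 / 2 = -4.50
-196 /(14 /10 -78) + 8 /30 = 16232 /5745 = 2.83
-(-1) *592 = 592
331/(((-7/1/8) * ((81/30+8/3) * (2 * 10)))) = -3972/1127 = -3.52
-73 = -73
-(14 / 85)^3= -2744 / 614125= -0.00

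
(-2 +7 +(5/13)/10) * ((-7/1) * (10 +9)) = -17423/26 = -670.12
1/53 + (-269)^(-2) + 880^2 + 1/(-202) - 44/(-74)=22197251804778167/28663784042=774400.61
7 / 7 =1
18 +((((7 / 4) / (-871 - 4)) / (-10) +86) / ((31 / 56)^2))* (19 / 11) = 9740678 / 19375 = 502.74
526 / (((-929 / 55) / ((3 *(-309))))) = 26818110 / 929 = 28867.72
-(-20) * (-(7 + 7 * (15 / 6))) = -490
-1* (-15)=15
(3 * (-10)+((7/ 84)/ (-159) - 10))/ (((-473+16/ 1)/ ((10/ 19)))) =381605/ 8283582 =0.05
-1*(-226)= 226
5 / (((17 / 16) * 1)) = 80 / 17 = 4.71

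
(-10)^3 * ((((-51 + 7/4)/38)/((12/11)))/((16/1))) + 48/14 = 1983677/25536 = 77.68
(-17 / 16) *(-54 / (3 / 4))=76.50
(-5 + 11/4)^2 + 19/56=605/112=5.40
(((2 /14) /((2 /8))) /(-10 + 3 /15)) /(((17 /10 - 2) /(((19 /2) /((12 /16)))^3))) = 10974400 /27783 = 395.00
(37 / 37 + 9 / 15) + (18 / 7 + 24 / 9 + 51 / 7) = 1483 / 105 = 14.12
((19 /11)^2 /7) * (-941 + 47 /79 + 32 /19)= -400.09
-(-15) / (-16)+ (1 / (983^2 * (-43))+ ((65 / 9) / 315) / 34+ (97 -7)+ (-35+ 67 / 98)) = 2455752600627947 / 44856511375536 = 54.75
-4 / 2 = -2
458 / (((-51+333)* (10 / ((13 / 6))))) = 2977 / 8460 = 0.35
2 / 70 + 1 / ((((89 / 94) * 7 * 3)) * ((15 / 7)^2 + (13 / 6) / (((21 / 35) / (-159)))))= 2971487 / 104324465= 0.03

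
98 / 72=49 / 36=1.36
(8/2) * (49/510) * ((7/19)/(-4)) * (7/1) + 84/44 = 177079/106590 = 1.66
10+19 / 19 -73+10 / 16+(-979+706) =-334.38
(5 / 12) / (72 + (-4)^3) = 5 / 96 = 0.05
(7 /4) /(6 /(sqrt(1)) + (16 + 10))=7 /128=0.05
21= 21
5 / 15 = 0.33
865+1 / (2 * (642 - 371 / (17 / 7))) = 865.00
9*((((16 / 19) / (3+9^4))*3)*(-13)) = -468 / 10393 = -0.05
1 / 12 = 0.08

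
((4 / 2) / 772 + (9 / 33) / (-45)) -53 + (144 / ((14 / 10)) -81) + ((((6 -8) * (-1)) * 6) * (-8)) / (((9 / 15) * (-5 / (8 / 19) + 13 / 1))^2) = -8733595327 / 36112230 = -241.85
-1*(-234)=234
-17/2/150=-17/300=-0.06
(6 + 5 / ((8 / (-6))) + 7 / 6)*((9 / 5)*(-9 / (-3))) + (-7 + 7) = 369 / 20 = 18.45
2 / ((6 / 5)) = 5 / 3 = 1.67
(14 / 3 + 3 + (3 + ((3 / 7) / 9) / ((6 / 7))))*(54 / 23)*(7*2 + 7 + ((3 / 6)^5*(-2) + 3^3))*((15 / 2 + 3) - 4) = 5773209 / 736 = 7844.03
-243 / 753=-81 / 251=-0.32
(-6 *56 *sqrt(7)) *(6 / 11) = -2016 *sqrt(7) / 11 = -484.89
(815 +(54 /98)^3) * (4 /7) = 383614472 /823543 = 465.81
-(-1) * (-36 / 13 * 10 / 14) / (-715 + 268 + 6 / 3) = 36 / 8099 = 0.00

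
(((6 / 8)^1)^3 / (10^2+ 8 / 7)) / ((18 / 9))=63 / 30208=0.00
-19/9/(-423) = 19/3807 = 0.00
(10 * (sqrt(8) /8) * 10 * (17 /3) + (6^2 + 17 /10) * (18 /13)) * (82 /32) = 10701 /80 + 17425 * sqrt(2) /48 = 647.15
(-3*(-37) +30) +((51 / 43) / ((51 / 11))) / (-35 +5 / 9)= 1879431 / 13330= 140.99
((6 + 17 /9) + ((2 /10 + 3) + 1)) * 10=1088 /9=120.89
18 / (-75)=-6 / 25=-0.24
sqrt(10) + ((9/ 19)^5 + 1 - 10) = -22225842/ 2476099 + sqrt(10) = -5.81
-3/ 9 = -1/ 3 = -0.33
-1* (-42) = 42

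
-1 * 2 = -2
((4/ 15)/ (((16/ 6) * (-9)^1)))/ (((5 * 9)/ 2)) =-1/ 2025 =-0.00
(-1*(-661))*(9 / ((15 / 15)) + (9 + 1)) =12559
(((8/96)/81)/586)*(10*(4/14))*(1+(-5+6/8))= -65/3987144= -0.00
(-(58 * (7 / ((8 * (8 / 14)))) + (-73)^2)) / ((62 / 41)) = -3554085 / 992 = -3582.75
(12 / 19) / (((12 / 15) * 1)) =15 / 19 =0.79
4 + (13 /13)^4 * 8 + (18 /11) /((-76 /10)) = 2463 /209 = 11.78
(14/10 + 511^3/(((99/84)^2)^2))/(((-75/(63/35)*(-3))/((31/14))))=1225075.12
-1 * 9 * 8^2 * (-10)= 5760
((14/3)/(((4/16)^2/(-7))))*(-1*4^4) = 401408/3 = 133802.67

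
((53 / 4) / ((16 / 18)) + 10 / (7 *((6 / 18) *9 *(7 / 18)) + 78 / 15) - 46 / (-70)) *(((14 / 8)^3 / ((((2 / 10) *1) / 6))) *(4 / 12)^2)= 358965719 / 1231872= 291.40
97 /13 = 7.46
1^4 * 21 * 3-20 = 43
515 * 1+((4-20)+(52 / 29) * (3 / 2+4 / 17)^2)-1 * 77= 3582035 / 8381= 427.40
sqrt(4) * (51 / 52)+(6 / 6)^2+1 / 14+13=1459 / 91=16.03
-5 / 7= -0.71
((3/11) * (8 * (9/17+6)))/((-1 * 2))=-1332/187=-7.12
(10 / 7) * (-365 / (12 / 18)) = -5475 / 7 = -782.14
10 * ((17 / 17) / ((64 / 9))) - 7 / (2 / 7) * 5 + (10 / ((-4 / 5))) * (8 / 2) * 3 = -271.09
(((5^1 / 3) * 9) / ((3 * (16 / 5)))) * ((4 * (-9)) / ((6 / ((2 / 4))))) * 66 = -2475 / 8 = -309.38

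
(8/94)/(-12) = -1/141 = -0.01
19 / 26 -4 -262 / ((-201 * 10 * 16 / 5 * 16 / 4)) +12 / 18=-433529 / 167232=-2.59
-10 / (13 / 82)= -820 / 13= -63.08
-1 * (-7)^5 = 16807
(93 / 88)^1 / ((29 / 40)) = 465 / 319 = 1.46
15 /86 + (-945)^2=893025.17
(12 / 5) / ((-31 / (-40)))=96 / 31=3.10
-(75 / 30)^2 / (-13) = 25 / 52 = 0.48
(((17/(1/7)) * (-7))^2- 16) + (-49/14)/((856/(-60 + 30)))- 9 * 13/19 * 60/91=78995605029/113848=693869.06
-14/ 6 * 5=-35/ 3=-11.67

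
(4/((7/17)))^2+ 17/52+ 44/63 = 2187545/22932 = 95.39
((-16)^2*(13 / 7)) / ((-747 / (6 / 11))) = -6656 / 19173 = -0.35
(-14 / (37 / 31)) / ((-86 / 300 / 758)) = 49345800 / 1591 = 31015.59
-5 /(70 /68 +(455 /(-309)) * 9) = 3502 /8561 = 0.41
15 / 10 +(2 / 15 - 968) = -28991 / 30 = -966.37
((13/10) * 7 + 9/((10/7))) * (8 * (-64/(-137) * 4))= 157696/685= 230.21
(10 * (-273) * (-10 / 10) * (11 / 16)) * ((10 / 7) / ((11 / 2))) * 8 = 3900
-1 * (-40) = 40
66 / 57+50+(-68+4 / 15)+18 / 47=-216898 / 13395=-16.19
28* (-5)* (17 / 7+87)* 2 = -25040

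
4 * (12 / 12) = 4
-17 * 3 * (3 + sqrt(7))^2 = -816 - 306 * sqrt(7) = -1625.60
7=7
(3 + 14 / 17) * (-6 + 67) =3965 / 17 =233.24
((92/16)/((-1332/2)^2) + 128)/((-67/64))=-908402780/7429563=-122.27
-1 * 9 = -9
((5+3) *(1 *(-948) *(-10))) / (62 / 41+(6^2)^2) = 1554720 / 26599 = 58.45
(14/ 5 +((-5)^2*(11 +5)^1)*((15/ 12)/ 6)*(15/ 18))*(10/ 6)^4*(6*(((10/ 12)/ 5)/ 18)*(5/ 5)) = 406375/ 13122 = 30.97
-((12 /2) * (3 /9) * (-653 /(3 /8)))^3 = 1140511035392 /27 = 42241149458.96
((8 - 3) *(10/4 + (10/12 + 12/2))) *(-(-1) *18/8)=105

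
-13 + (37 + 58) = 82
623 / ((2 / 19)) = 11837 / 2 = 5918.50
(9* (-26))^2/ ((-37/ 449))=-24585444/ 37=-664471.46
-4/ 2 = -2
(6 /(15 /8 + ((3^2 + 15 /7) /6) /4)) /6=56 /131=0.43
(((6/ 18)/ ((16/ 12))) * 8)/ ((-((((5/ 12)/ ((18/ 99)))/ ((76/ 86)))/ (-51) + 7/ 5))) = -465120/ 313759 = -1.48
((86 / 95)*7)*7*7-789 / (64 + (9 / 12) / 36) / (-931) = 4441909706 / 14304815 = 310.52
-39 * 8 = -312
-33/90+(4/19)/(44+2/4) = -18361/50730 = -0.36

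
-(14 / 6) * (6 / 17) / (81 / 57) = -266 / 459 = -0.58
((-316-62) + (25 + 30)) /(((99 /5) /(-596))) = 962540 /99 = 9722.63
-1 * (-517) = 517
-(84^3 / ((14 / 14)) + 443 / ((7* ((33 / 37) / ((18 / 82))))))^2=-3501448199668921401 / 9966649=-351316495611.41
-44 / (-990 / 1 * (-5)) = -2 / 225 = -0.01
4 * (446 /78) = 892 /39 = 22.87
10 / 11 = 0.91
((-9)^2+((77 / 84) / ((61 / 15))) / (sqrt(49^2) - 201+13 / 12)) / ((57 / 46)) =137202452 / 2098949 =65.37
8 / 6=4 / 3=1.33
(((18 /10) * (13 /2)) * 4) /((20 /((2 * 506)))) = 59202 /25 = 2368.08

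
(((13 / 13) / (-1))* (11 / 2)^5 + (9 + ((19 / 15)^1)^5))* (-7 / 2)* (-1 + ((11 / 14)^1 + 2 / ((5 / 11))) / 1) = 73551.54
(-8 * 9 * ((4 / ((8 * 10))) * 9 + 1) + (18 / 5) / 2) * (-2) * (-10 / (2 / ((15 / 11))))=-15390 / 11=-1399.09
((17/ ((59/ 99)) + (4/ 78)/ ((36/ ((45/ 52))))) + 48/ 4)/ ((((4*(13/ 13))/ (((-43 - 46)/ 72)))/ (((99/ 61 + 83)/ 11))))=-2227761756419/ 23122509696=-96.35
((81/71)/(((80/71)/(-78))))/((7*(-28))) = 3159/7840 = 0.40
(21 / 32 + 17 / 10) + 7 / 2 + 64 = 11177 / 160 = 69.86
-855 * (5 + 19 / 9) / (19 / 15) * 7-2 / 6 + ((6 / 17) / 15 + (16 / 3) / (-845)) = -482668541 / 14365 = -33600.32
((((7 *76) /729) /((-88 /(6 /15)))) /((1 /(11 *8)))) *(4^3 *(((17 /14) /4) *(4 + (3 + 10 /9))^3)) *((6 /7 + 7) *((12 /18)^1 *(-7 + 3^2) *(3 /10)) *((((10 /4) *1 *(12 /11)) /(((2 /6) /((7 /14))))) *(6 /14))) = -16083518848 /964467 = -16676.07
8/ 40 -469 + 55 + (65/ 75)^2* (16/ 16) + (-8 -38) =-103286/ 225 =-459.05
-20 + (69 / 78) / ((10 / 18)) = -2393 / 130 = -18.41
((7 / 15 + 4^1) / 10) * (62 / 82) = 2077 / 6150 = 0.34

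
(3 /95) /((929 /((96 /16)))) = 18 /88255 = 0.00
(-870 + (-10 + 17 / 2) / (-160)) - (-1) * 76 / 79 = -21969043 / 25280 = -869.03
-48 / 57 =-16 / 19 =-0.84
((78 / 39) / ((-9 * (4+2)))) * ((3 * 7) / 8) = -7 / 72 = -0.10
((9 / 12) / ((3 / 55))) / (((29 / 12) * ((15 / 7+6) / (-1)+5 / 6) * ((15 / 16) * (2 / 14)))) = -51744 / 8903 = -5.81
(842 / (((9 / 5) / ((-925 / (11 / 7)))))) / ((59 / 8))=-218078000 / 5841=-37335.73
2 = 2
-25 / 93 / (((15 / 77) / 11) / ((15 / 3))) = -21175 / 279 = -75.90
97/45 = 2.16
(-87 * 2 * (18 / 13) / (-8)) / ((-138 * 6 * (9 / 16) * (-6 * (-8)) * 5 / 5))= -29 / 21528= -0.00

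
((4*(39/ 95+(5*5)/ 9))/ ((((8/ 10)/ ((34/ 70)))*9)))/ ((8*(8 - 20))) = -23171/ 2585520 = -0.01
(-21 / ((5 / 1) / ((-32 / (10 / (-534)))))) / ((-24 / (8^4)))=30621696 / 25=1224867.84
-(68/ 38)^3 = -39304/ 6859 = -5.73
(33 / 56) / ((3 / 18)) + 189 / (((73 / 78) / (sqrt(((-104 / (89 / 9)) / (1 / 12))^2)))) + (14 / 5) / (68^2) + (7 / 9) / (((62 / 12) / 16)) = 1246389028019539 / 48893563320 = 25491.88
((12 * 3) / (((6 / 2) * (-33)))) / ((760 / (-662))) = 331 / 1045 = 0.32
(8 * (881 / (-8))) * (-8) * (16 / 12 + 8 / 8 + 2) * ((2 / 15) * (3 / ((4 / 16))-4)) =1465984 / 45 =32577.42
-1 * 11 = -11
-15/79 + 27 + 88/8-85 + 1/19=-70753/1501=-47.14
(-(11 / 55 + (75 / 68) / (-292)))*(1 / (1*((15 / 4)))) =-19481 / 372300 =-0.05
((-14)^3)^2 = 7529536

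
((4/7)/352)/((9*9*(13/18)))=1/36036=0.00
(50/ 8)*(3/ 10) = 15/ 8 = 1.88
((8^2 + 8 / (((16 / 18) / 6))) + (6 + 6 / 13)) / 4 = 809 / 26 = 31.12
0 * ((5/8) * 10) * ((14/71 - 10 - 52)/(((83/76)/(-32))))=0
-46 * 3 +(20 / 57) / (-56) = -110129 / 798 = -138.01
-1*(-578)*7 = 4046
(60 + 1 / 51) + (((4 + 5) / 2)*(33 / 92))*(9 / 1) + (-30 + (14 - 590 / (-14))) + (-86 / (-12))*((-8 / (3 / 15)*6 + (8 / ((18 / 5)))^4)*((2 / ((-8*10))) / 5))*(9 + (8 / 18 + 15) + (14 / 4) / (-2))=5353346592947 / 19394053560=276.03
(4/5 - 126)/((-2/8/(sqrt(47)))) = 2504* sqrt(47)/5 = 3433.31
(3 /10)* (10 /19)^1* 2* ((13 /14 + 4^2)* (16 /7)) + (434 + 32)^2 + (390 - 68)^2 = 298713416 /931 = 320852.22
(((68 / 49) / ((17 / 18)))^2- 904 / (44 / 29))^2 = 245835117556900 / 697540921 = 352431.10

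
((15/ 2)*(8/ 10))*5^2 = 150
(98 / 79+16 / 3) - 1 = 1321 / 237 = 5.57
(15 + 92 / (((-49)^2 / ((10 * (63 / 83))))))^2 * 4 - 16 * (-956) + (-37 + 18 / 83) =16194.46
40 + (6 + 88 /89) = 4182 /89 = 46.99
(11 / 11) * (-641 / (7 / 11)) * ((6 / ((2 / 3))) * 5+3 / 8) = -2559513 / 56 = -45705.59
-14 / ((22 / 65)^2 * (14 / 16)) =-139.67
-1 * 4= -4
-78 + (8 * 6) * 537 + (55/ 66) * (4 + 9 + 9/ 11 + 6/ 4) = 3393821/ 132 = 25710.77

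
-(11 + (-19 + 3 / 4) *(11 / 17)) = 55 / 68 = 0.81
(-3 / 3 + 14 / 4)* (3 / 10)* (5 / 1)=15 / 4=3.75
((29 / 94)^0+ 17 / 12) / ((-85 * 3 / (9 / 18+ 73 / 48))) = -0.02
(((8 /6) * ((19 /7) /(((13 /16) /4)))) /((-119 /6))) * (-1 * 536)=5214208 /10829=481.50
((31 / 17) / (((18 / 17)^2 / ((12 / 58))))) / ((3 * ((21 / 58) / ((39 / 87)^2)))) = 89063 / 1430541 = 0.06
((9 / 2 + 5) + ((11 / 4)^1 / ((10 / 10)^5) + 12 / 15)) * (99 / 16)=25839 / 320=80.75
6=6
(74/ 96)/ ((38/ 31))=1147/ 1824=0.63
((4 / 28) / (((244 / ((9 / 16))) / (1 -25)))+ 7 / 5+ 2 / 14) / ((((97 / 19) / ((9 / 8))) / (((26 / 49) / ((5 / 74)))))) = 2156374467 / 811812400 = 2.66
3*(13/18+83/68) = 1189/204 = 5.83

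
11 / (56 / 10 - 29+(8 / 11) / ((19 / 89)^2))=-218405 / 147767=-1.48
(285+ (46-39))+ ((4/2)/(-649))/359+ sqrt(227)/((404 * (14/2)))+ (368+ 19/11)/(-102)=sqrt(227)/2828+ 6853260613/23765082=288.38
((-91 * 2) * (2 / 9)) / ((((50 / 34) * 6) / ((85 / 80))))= -26299 / 5400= -4.87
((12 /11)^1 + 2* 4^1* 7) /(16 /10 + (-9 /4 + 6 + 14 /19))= 238640 /25443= 9.38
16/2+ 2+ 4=14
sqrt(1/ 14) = sqrt(14)/ 14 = 0.27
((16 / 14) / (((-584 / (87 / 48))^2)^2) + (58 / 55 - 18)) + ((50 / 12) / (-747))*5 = -13954405156143571208153 / 822136477904189521920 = -16.97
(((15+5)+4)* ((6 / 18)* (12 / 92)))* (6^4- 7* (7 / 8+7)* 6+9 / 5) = 116046 / 115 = 1009.10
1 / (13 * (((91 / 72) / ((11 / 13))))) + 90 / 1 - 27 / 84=5519835 / 61516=89.73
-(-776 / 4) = 194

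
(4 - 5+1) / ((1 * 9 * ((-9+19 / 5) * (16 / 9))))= 0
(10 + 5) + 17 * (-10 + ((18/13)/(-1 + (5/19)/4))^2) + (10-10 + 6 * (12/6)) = -90011639/851929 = -105.66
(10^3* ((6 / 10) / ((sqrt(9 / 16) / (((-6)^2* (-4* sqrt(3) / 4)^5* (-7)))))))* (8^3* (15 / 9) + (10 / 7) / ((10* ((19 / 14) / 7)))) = 29442873600* sqrt(3) / 19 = 2684029105.05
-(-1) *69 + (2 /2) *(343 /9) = 964 /9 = 107.11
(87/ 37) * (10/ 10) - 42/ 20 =93/ 370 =0.25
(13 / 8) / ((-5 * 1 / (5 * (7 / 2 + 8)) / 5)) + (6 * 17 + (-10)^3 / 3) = -15589 / 48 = -324.77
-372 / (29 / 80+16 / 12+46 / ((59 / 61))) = -5267520 / 697453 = -7.55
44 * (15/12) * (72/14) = 1980/7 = 282.86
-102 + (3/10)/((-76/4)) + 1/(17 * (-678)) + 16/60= -18568722/182495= -101.75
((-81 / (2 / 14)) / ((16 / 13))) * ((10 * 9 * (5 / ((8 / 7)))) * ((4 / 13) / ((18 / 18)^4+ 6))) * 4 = -127575 / 4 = -31893.75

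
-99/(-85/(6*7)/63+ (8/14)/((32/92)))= -130977/2131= -61.46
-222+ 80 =-142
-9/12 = -3/4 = -0.75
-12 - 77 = -89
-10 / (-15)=2 / 3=0.67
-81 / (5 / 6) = -486 / 5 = -97.20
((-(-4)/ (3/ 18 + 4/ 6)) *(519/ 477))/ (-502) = -692/ 66515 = -0.01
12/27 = 4/9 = 0.44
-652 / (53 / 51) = -33252 / 53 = -627.40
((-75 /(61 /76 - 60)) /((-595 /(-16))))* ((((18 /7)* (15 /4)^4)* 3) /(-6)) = -129853125 /14990668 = -8.66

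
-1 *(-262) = 262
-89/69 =-1.29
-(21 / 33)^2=-49 / 121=-0.40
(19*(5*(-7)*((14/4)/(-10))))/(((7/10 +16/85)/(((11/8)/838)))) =870485/2024608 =0.43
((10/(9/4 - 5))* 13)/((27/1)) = -520/297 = -1.75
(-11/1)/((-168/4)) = 11/42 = 0.26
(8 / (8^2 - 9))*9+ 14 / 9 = 1418 / 495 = 2.86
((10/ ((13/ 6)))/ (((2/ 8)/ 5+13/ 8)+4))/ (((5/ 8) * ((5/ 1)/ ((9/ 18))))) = 0.13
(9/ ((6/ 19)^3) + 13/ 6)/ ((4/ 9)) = 20733/ 32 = 647.91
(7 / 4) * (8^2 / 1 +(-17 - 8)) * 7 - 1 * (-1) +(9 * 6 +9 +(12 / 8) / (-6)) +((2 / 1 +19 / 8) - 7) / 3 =4325 / 8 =540.62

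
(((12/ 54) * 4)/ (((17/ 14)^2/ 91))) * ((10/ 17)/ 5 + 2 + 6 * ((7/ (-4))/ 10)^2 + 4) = 382131841/ 1105425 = 345.69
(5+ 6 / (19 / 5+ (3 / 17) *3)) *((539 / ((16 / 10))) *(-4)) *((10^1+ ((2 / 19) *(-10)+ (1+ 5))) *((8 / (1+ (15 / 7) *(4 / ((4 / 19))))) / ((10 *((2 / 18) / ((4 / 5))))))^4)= -1813372994043072 / 38781347865625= -46.76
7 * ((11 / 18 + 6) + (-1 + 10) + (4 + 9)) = 3605 / 18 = 200.28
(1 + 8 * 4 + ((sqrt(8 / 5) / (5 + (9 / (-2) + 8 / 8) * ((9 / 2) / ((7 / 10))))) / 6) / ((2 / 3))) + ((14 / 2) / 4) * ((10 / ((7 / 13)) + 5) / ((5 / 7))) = 363 / 4 - sqrt(10) / 175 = 90.73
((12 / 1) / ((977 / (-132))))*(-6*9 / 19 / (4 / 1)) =21384 / 18563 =1.15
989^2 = 978121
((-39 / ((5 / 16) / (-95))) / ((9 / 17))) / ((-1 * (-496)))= 4199 / 93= 45.15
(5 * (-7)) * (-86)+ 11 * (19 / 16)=48369 / 16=3023.06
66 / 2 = 33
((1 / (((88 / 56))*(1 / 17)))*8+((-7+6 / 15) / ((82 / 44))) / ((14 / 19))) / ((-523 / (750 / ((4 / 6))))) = -290306925 / 1651111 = -175.83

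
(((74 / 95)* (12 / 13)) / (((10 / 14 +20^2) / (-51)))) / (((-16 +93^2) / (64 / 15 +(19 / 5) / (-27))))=-1154104 / 26387843625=-0.00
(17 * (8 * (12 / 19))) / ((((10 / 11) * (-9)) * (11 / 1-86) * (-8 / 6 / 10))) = -1496 / 1425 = -1.05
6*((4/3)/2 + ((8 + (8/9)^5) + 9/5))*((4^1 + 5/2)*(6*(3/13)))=595.17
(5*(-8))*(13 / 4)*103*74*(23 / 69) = -330286.67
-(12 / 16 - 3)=9 / 4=2.25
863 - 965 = -102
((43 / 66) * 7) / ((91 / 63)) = 903 / 286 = 3.16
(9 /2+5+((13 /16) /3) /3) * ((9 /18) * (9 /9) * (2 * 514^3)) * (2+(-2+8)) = 93767651732 /9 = 10418627970.22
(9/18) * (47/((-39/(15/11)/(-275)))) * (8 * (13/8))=5875/2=2937.50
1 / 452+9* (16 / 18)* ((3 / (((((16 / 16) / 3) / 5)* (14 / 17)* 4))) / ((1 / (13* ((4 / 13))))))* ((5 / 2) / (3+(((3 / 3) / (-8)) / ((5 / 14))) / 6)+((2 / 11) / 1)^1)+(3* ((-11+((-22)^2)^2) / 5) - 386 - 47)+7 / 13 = 22450501890781 / 159715556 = 140565.53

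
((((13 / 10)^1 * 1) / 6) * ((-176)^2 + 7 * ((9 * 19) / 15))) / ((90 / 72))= 2018627 / 375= 5383.01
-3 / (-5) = 3 / 5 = 0.60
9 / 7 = 1.29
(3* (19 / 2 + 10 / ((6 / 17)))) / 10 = 11.35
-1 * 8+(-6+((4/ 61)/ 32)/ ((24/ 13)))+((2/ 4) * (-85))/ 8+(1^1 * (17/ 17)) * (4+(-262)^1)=-3247871/ 11712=-277.31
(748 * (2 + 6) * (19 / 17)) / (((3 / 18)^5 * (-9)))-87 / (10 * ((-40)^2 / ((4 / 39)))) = -300478464029 / 52000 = -5778432.00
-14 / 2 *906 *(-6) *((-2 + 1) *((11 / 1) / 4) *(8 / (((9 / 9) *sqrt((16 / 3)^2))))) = -313929 / 2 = -156964.50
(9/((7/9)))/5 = 2.31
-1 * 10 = -10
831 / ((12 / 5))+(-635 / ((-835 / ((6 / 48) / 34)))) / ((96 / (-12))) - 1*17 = 119646689 / 363392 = 329.25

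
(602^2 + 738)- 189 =362953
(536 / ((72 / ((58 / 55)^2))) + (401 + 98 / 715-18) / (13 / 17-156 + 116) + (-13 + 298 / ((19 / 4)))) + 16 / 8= 50.25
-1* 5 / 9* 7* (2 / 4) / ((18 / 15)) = -175 / 108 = -1.62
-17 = -17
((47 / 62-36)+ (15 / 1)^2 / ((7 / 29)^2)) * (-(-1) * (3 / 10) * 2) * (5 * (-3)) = -104623965 / 3038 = -34438.43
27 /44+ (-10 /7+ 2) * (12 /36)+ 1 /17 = 0.86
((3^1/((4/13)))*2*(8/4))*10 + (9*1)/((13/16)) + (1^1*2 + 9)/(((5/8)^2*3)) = 400202/975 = 410.46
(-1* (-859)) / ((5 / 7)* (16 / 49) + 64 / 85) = 871.04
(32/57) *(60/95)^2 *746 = 1145856/6859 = 167.06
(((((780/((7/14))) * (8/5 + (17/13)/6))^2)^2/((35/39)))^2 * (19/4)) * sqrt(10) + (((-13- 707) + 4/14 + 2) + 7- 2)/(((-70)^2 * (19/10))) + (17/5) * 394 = 78043465712081772992479130000.00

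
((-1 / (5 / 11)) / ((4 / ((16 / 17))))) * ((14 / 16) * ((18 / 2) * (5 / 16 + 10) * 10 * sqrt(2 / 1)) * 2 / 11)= -10395 * sqrt(2) / 136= -108.09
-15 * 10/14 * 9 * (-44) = 29700/7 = 4242.86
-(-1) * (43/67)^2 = 1849/4489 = 0.41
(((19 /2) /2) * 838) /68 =7961 /136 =58.54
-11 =-11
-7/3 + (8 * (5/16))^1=1/6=0.17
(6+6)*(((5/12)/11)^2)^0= 12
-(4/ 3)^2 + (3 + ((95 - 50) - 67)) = -187/ 9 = -20.78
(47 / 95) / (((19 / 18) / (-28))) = -23688 / 1805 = -13.12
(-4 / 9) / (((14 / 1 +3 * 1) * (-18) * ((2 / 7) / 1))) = 7 / 1377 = 0.01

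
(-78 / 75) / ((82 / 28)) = -364 / 1025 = -0.36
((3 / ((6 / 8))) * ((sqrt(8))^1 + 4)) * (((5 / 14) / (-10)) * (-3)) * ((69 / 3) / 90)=0.75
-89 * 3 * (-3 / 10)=801 / 10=80.10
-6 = -6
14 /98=1 /7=0.14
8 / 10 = 4 / 5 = 0.80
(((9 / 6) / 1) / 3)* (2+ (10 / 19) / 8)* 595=93415 / 152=614.57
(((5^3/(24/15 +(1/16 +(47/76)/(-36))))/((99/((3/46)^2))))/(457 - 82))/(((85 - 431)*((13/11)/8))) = -1140/6694560067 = -0.00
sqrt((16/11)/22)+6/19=0.57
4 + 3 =7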